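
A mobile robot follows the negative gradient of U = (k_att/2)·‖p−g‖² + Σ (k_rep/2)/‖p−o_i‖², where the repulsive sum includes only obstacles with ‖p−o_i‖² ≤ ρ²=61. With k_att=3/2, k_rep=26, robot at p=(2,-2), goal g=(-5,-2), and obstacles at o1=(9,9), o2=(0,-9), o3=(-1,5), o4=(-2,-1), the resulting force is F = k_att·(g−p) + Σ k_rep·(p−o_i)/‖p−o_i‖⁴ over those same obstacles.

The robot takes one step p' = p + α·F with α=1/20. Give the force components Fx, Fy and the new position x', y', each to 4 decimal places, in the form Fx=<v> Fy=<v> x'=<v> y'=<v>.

F_att = 3/2·(g−p) = 3/2·(-7,0) = (-10.5000,0.0000)
o1: d²=170 > ρ²=61 → inactive
o2: d²=53 ≤ ρ²=61; F_rep = 26·(2,7)/53² = (0.0185,0.0648)
o3: d²=58 ≤ ρ²=61; F_rep = 26·(3,-7)/58² = (0.0232,-0.0541)
o4: d²=17 ≤ ρ²=61; F_rep = 26·(4,-1)/17² = (0.3599,-0.0900)
F = F_att + ΣF_rep = (-10.0984,-0.0793)
p' = p + 1/20·F = (1.4951,-2.0040)

Fx=-10.0984 Fy=-0.0793 x'=1.4951 y'=-2.0040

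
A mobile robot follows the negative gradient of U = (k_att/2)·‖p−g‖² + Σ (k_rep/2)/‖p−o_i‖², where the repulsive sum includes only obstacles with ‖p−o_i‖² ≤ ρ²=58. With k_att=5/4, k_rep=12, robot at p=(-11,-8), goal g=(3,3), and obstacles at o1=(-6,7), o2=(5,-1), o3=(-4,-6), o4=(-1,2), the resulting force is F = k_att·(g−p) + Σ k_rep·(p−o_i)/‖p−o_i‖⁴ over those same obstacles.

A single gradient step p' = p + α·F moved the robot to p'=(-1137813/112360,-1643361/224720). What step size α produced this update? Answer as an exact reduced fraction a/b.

F_att = 5/4·(g−p) = 5/4·(14,11) = (17.5000,13.7500)
o1: d²=250 > ρ²=58 → inactive
o2: d²=305 > ρ²=58 → inactive
o3: d²=53 ≤ ρ²=58; F_rep = 12·(-7,-2)/53² = (-0.0299,-0.0085)
o4: d²=200 > ρ²=58 → inactive
F = F_att + ΣF_rep = (17.4701,13.7415)
Δp = p'−p = (0.8735,0.6871); α = Δx/Fx = (98147/112360) / (98147/5618) = 1/20
check: Δy/Fy = (154399/224720) / (154399/11236) = 1/20 ✓

α = 1/20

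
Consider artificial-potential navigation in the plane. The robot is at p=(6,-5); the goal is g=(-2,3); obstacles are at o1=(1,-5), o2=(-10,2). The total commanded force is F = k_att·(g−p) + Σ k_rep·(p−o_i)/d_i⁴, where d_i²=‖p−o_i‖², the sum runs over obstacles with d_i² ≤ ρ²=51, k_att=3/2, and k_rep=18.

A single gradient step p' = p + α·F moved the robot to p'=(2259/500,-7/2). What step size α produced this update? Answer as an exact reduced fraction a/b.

α = 1/8

F_att = 3/2·(g−p) = 3/2·(-8,8) = (-12.0000,12.0000)
o1: d²=25 ≤ ρ²=51; F_rep = 18·(5,0)/25² = (0.1440,0.0000)
o2: d²=305 > ρ²=51 → inactive
F = F_att + ΣF_rep = (-11.8560,12.0000)
Δp = p'−p = (-1.4820,1.5000); α = Δx/Fx = (-741/500) / (-1482/125) = 1/8
check: Δy/Fy = (3/2) / (12) = 1/8 ✓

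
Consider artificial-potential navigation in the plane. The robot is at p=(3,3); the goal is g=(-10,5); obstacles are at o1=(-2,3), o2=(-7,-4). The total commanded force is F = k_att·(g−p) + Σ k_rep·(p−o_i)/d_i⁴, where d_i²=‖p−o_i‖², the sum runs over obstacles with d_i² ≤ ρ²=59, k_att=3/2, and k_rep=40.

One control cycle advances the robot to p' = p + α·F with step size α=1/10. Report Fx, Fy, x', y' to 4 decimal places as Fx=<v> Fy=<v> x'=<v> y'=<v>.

F_att = 3/2·(g−p) = 3/2·(-13,2) = (-19.5000,3.0000)
o1: d²=25 ≤ ρ²=59; F_rep = 40·(5,0)/25² = (0.3200,0.0000)
o2: d²=149 > ρ²=59 → inactive
F = F_att + ΣF_rep = (-19.1800,3.0000)
p' = p + 1/10·F = (1.0820,3.3000)

Fx=-19.1800 Fy=3.0000 x'=1.0820 y'=3.3000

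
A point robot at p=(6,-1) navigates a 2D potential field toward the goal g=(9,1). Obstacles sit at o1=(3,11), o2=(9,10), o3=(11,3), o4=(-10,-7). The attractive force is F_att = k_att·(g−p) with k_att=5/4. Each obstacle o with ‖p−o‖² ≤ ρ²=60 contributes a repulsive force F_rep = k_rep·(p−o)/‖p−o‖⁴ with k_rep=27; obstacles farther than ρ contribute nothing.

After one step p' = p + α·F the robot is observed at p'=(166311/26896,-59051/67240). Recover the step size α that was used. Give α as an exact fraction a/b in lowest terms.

F_att = 5/4·(g−p) = 5/4·(3,2) = (3.7500,2.5000)
o1: d²=153 > ρ²=60 → inactive
o2: d²=130 > ρ²=60 → inactive
o3: d²=41 ≤ ρ²=60; F_rep = 27·(-5,-4)/41² = (-0.0803,-0.0642)
o4: d²=292 > ρ²=60 → inactive
F = F_att + ΣF_rep = (3.6697,2.4358)
Δp = p'−p = (0.1835,0.1218); α = Δx/Fx = (4935/26896) / (24675/6724) = 1/20
check: Δy/Fy = (8189/67240) / (8189/3362) = 1/20 ✓

α = 1/20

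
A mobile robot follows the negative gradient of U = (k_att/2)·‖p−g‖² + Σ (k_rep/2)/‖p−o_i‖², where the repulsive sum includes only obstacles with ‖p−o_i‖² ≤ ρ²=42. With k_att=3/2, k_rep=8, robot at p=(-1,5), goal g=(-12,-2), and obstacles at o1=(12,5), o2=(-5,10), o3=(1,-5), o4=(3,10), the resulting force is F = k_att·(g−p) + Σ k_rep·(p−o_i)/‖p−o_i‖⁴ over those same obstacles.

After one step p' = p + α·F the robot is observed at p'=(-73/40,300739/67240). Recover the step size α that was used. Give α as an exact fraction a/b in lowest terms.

F_att = 3/2·(g−p) = 3/2·(-11,-7) = (-16.5000,-10.5000)
o1: d²=169 > ρ²=42 → inactive
o2: d²=41 ≤ ρ²=42; F_rep = 8·(4,-5)/41² = (0.0190,-0.0238)
o3: d²=104 > ρ²=42 → inactive
o4: d²=41 ≤ ρ²=42; F_rep = 8·(-4,-5)/41² = (-0.0190,-0.0238)
F = F_att + ΣF_rep = (-16.5000,-10.5476)
Δp = p'−p = (-0.8250,-0.5274); α = Δx/Fx = (-33/40) / (-33/2) = 1/20
check: Δy/Fy = (-35461/67240) / (-35461/3362) = 1/20 ✓

α = 1/20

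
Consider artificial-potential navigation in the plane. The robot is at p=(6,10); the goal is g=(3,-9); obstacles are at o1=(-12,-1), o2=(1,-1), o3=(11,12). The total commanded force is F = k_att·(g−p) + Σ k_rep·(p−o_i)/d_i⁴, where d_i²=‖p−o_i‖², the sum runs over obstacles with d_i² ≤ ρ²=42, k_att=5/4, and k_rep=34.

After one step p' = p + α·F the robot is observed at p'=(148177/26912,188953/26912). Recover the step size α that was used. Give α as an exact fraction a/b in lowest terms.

F_att = 5/4·(g−p) = 5/4·(-3,-19) = (-3.7500,-23.7500)
o1: d²=445 > ρ²=42 → inactive
o2: d²=146 > ρ²=42 → inactive
o3: d²=29 ≤ ρ²=42; F_rep = 34·(-5,-2)/29² = (-0.2021,-0.0809)
F = F_att + ΣF_rep = (-3.9521,-23.8309)
Δp = p'−p = (-0.4940,-2.9789); α = Δx/Fx = (-13295/26912) / (-13295/3364) = 1/8
check: Δy/Fy = (-80167/26912) / (-80167/3364) = 1/8 ✓

α = 1/8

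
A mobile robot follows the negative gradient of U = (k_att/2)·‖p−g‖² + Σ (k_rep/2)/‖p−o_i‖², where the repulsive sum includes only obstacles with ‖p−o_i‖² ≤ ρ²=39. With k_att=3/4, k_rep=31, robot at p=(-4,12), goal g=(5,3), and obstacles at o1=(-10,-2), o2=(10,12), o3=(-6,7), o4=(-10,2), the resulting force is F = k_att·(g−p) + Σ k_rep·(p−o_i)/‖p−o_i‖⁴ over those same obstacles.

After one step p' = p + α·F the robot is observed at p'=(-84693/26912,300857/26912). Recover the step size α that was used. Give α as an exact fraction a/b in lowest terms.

α = 1/8

F_att = 3/4·(g−p) = 3/4·(9,-9) = (6.7500,-6.7500)
o1: d²=232 > ρ²=39 → inactive
o2: d²=196 > ρ²=39 → inactive
o3: d²=29 ≤ ρ²=39; F_rep = 31·(2,5)/29² = (0.0737,0.1843)
o4: d²=136 > ρ²=39 → inactive
F = F_att + ΣF_rep = (6.8237,-6.5657)
Δp = p'−p = (0.8530,-0.8207); α = Δx/Fx = (22955/26912) / (22955/3364) = 1/8
check: Δy/Fy = (-22087/26912) / (-22087/3364) = 1/8 ✓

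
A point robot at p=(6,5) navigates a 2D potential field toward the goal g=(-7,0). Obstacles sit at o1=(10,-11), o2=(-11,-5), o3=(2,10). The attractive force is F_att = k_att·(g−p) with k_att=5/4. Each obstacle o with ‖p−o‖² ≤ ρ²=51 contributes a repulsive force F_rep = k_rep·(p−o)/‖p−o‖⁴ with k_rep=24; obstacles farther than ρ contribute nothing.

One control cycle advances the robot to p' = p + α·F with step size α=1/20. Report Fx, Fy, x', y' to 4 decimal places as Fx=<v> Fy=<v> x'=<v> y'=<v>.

Fx=-16.1929 Fy=-6.3214 x'=5.1904 y'=4.6839

F_att = 5/4·(g−p) = 5/4·(-13,-5) = (-16.2500,-6.2500)
o1: d²=272 > ρ²=51 → inactive
o2: d²=389 > ρ²=51 → inactive
o3: d²=41 ≤ ρ²=51; F_rep = 24·(4,-5)/41² = (0.0571,-0.0714)
F = F_att + ΣF_rep = (-16.1929,-6.3214)
p' = p + 1/20·F = (5.1904,4.6839)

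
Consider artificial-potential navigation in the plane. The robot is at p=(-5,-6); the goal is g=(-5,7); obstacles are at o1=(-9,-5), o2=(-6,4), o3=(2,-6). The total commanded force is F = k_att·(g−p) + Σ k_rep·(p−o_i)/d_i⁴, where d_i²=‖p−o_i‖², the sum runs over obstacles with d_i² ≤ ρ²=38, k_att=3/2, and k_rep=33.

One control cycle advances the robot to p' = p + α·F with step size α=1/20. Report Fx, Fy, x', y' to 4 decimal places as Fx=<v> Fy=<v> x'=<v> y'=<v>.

Fx=0.4567 Fy=19.3858 x'=-4.9772 y'=-5.0307

F_att = 3/2·(g−p) = 3/2·(0,13) = (0.0000,19.5000)
o1: d²=17 ≤ ρ²=38; F_rep = 33·(4,-1)/17² = (0.4567,-0.1142)
o2: d²=101 > ρ²=38 → inactive
o3: d²=49 > ρ²=38 → inactive
F = F_att + ΣF_rep = (0.4567,19.3858)
p' = p + 1/20·F = (-4.9772,-5.0307)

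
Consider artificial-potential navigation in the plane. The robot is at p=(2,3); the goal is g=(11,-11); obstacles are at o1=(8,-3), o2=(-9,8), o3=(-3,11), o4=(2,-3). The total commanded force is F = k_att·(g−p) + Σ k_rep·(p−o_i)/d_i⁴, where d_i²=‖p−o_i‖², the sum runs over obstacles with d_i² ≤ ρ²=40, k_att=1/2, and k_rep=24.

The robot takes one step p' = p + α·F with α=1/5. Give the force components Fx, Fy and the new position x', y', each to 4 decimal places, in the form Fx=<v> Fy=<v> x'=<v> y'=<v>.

F_att = 1/2·(g−p) = 1/2·(9,-14) = (4.5000,-7.0000)
o1: d²=72 > ρ²=40 → inactive
o2: d²=146 > ρ²=40 → inactive
o3: d²=89 > ρ²=40 → inactive
o4: d²=36 ≤ ρ²=40; F_rep = 24·(0,6)/36² = (0.0000,0.1111)
F = F_att + ΣF_rep = (4.5000,-6.8889)
p' = p + 1/5·F = (2.9000,1.6222)

Fx=4.5000 Fy=-6.8889 x'=2.9000 y'=1.6222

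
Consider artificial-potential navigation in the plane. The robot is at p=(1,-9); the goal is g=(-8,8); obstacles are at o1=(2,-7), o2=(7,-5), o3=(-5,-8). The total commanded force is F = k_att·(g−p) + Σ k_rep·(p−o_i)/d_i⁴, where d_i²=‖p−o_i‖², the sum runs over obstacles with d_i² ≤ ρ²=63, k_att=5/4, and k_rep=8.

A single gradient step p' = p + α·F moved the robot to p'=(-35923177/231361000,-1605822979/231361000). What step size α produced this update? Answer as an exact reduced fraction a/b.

F_att = 5/4·(g−p) = 5/4·(-9,17) = (-11.2500,21.2500)
o1: d²=5 ≤ ρ²=63; F_rep = 8·(-1,-2)/5² = (-0.3200,-0.6400)
o2: d²=52 ≤ ρ²=63; F_rep = 8·(-6,-4)/52² = (-0.0178,-0.0118)
o3: d²=37 ≤ ρ²=63; F_rep = 8·(6,-1)/37² = (0.0351,-0.0058)
F = F_att + ΣF_rep = (-11.5527,20.5923)
Δp = p'−p = (-1.1553,2.0592); α = Δx/Fx = (-267284177/231361000) / (-267284177/23136100) = 1/10
check: Δy/Fy = (476426021/231361000) / (476426021/23136100) = 1/10 ✓

α = 1/10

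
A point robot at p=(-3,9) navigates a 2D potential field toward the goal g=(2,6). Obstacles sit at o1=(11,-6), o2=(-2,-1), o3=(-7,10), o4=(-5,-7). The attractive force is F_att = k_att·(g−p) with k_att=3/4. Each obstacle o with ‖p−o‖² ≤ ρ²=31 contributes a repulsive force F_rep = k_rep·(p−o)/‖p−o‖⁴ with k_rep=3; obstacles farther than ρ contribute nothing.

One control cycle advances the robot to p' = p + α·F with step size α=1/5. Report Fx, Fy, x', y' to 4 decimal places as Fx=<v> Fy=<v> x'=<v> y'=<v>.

F_att = 3/4·(g−p) = 3/4·(5,-3) = (3.7500,-2.2500)
o1: d²=421 > ρ²=31 → inactive
o2: d²=101 > ρ²=31 → inactive
o3: d²=17 ≤ ρ²=31; F_rep = 3·(4,-1)/17² = (0.0415,-0.0104)
o4: d²=260 > ρ²=31 → inactive
F = F_att + ΣF_rep = (3.7915,-2.2604)
p' = p + 1/5·F = (-2.2417,8.5479)

Fx=3.7915 Fy=-2.2604 x'=-2.2417 y'=8.5479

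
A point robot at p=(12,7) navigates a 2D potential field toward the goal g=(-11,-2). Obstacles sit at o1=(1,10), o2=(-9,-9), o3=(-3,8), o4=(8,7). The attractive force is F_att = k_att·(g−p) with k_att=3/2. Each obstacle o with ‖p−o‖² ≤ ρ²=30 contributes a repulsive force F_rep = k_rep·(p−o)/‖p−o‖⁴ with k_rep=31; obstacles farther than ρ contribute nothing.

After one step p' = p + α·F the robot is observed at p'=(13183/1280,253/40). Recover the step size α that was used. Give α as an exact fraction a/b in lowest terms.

F_att = 3/2·(g−p) = 3/2·(-23,-9) = (-34.5000,-13.5000)
o1: d²=130 > ρ²=30 → inactive
o2: d²=697 > ρ²=30 → inactive
o3: d²=226 > ρ²=30 → inactive
o4: d²=16 ≤ ρ²=30; F_rep = 31·(4,0)/16² = (0.4844,0.0000)
F = F_att + ΣF_rep = (-34.0156,-13.5000)
Δp = p'−p = (-1.7008,-0.6750); α = Δx/Fx = (-2177/1280) / (-2177/64) = 1/20
check: Δy/Fy = (-27/40) / (-27/2) = 1/20 ✓

α = 1/20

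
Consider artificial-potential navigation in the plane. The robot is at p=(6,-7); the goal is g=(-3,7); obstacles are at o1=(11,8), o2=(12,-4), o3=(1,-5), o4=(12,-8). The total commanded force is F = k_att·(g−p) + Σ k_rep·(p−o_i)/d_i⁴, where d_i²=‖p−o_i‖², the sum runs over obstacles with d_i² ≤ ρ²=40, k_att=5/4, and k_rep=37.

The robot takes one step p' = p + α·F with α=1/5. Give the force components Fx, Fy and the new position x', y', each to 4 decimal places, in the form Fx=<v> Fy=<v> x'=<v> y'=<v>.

F_att = 5/4·(g−p) = 5/4·(-9,14) = (-11.2500,17.5000)
o1: d²=250 > ρ²=40 → inactive
o2: d²=45 > ρ²=40 → inactive
o3: d²=29 ≤ ρ²=40; F_rep = 37·(5,-2)/29² = (0.2200,-0.0880)
o4: d²=37 ≤ ρ²=40; F_rep = 37·(-6,1)/37² = (-0.1622,0.0270)
F = F_att + ΣF_rep = (-11.1922,17.4390)
p' = p + 1/5·F = (3.7616,-3.5122)

Fx=-11.1922 Fy=17.4390 x'=3.7616 y'=-3.5122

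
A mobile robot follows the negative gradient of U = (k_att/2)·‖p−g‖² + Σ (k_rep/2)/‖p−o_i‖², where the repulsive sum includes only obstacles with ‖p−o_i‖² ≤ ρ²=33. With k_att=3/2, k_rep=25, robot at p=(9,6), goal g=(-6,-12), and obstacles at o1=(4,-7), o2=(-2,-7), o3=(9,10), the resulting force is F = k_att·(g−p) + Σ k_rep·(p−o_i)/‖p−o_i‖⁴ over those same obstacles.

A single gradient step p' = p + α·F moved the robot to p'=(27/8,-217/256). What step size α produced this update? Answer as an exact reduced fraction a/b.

F_att = 3/2·(g−p) = 3/2·(-15,-18) = (-22.5000,-27.0000)
o1: d²=194 > ρ²=33 → inactive
o2: d²=290 > ρ²=33 → inactive
o3: d²=16 ≤ ρ²=33; F_rep = 25·(0,-4)/16² = (0.0000,-0.3906)
F = F_att + ΣF_rep = (-22.5000,-27.3906)
Δp = p'−p = (-5.6250,-6.8477); α = Δx/Fx = (-45/8) / (-45/2) = 1/4
check: Δy/Fy = (-1753/256) / (-1753/64) = 1/4 ✓

α = 1/4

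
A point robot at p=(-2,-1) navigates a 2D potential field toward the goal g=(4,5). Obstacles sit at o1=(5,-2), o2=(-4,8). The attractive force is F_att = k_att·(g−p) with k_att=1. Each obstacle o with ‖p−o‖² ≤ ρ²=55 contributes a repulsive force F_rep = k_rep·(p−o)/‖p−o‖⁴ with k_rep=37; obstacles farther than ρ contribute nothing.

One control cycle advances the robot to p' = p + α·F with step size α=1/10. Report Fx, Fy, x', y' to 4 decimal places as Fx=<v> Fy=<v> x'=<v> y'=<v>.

F_att = 1·(g−p) = 1·(6,6) = (6.0000,6.0000)
o1: d²=50 ≤ ρ²=55; F_rep = 37·(-7,1)/50² = (-0.1036,0.0148)
o2: d²=85 > ρ²=55 → inactive
F = F_att + ΣF_rep = (5.8964,6.0148)
p' = p + 1/10·F = (-1.4104,-0.3985)

Fx=5.8964 Fy=6.0148 x'=-1.4104 y'=-0.3985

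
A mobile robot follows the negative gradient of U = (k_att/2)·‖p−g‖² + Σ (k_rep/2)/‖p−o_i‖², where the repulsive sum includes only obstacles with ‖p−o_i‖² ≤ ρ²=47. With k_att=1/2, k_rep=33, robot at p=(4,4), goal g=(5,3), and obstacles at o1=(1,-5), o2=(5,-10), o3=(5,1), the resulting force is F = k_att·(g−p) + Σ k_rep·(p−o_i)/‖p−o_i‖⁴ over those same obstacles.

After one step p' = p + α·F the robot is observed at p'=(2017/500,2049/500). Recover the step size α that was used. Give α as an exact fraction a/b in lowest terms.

F_att = 1/2·(g−p) = 1/2·(1,-1) = (0.5000,-0.5000)
o1: d²=90 > ρ²=47 → inactive
o2: d²=197 > ρ²=47 → inactive
o3: d²=10 ≤ ρ²=47; F_rep = 33·(-1,3)/10² = (-0.3300,0.9900)
F = F_att + ΣF_rep = (0.1700,0.4900)
Δp = p'−p = (0.0340,0.0980); α = Δx/Fx = (17/500) / (17/100) = 1/5
check: Δy/Fy = (49/500) / (49/100) = 1/5 ✓

α = 1/5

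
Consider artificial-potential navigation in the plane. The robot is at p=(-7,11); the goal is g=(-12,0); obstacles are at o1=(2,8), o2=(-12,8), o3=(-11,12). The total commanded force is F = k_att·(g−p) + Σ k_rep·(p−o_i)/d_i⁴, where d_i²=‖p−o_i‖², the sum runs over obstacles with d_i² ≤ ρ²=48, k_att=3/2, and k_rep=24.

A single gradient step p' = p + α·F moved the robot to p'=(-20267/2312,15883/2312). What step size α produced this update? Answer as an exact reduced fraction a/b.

F_att = 3/2·(g−p) = 3/2·(-5,-11) = (-7.5000,-16.5000)
o1: d²=90 > ρ²=48 → inactive
o2: d²=34 ≤ ρ²=48; F_rep = 24·(5,3)/34² = (0.1038,0.0623)
o3: d²=17 ≤ ρ²=48; F_rep = 24·(4,-1)/17² = (0.3322,-0.0830)
F = F_att + ΣF_rep = (-7.0640,-16.5208)
Δp = p'−p = (-1.7660,-4.1302); α = Δx/Fx = (-4083/2312) / (-4083/578) = 1/4
check: Δy/Fy = (-9549/2312) / (-9549/578) = 1/4 ✓

α = 1/4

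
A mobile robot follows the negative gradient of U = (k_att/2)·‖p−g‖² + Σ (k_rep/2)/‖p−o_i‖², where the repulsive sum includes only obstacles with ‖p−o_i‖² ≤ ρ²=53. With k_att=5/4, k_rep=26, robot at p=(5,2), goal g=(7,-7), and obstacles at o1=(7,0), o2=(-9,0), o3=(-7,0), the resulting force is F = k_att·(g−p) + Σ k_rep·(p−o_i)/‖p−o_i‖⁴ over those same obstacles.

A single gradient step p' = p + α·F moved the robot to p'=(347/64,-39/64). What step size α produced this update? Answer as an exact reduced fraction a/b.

α = 1/4

F_att = 5/4·(g−p) = 5/4·(2,-9) = (2.5000,-11.2500)
o1: d²=8 ≤ ρ²=53; F_rep = 26·(-2,2)/8² = (-0.8125,0.8125)
o2: d²=200 > ρ²=53 → inactive
o3: d²=148 > ρ²=53 → inactive
F = F_att + ΣF_rep = (1.6875,-10.4375)
Δp = p'−p = (0.4219,-2.6094); α = Δx/Fx = (27/64) / (27/16) = 1/4
check: Δy/Fy = (-167/64) / (-167/16) = 1/4 ✓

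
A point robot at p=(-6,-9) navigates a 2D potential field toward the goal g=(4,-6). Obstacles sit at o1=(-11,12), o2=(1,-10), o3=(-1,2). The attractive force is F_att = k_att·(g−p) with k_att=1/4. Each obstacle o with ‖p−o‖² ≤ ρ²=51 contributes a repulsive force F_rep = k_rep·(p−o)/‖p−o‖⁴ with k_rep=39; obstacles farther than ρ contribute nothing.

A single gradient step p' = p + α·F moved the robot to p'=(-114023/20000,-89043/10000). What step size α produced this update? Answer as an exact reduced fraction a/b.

α = 1/8

F_att = 1/4·(g−p) = 1/4·(10,3) = (2.5000,0.7500)
o1: d²=466 > ρ²=51 → inactive
o2: d²=50 ≤ ρ²=51; F_rep = 39·(-7,1)/50² = (-0.1092,0.0156)
o3: d²=146 > ρ²=51 → inactive
F = F_att + ΣF_rep = (2.3908,0.7656)
Δp = p'−p = (0.2989,0.0957); α = Δx/Fx = (5977/20000) / (5977/2500) = 1/8
check: Δy/Fy = (957/10000) / (957/1250) = 1/8 ✓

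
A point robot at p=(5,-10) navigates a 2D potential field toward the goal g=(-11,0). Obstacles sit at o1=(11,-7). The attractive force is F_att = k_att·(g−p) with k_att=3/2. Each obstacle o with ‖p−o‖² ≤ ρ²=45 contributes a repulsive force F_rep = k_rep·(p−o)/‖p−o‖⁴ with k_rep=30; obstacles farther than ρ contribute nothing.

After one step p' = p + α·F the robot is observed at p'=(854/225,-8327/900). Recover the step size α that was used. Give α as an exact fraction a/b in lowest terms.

α = 1/20

F_att = 3/2·(g−p) = 3/2·(-16,10) = (-24.0000,15.0000)
o1: d²=45 ≤ ρ²=45; F_rep = 30·(-6,-3)/45² = (-0.0889,-0.0444)
F = F_att + ΣF_rep = (-24.0889,14.9556)
Δp = p'−p = (-1.2044,0.7478); α = Δx/Fx = (-271/225) / (-1084/45) = 1/20
check: Δy/Fy = (673/900) / (673/45) = 1/20 ✓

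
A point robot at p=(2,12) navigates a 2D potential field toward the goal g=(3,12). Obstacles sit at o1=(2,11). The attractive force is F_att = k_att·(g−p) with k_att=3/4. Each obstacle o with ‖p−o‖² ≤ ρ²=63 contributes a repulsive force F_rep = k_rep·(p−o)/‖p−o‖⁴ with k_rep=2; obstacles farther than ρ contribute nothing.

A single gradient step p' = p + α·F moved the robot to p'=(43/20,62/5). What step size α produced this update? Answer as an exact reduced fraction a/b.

α = 1/5

F_att = 3/4·(g−p) = 3/4·(1,0) = (0.7500,0.0000)
o1: d²=1 ≤ ρ²=63; F_rep = 2·(0,1)/1² = (0.0000,2.0000)
F = F_att + ΣF_rep = (0.7500,2.0000)
Δp = p'−p = (0.1500,0.4000); α = Δx/Fx = (3/20) / (3/4) = 1/5
check: Δy/Fy = (2/5) / (2) = 1/5 ✓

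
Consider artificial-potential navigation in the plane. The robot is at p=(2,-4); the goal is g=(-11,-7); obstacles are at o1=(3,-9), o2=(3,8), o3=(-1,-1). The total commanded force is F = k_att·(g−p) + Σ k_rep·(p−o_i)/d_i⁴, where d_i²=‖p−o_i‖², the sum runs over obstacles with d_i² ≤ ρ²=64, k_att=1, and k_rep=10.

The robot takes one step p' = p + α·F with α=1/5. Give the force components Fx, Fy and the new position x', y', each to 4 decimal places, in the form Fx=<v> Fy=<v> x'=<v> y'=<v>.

Fx=-12.9222 Fy=-3.0186 x'=-0.5844 y'=-4.6037

F_att = 1·(g−p) = 1·(-13,-3) = (-13.0000,-3.0000)
o1: d²=26 ≤ ρ²=64; F_rep = 10·(-1,5)/26² = (-0.0148,0.0740)
o2: d²=145 > ρ²=64 → inactive
o3: d²=18 ≤ ρ²=64; F_rep = 10·(3,-3)/18² = (0.0926,-0.0926)
F = F_att + ΣF_rep = (-12.9222,-3.0186)
p' = p + 1/5·F = (-0.5844,-4.6037)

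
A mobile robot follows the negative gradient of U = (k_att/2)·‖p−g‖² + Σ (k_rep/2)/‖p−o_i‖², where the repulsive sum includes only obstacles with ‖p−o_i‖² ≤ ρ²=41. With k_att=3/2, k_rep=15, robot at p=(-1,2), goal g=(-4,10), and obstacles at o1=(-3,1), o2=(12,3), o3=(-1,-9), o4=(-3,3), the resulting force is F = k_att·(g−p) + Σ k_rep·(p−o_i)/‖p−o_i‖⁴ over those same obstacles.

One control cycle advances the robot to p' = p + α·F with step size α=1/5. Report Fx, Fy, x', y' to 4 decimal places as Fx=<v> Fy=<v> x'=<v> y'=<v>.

F_att = 3/2·(g−p) = 3/2·(-3,8) = (-4.5000,12.0000)
o1: d²=5 ≤ ρ²=41; F_rep = 15·(2,1)/5² = (1.2000,0.6000)
o2: d²=170 > ρ²=41 → inactive
o3: d²=121 > ρ²=41 → inactive
o4: d²=5 ≤ ρ²=41; F_rep = 15·(2,-1)/5² = (1.2000,-0.6000)
F = F_att + ΣF_rep = (-2.1000,12.0000)
p' = p + 1/5·F = (-1.4200,4.4000)

Fx=-2.1000 Fy=12.0000 x'=-1.4200 y'=4.4000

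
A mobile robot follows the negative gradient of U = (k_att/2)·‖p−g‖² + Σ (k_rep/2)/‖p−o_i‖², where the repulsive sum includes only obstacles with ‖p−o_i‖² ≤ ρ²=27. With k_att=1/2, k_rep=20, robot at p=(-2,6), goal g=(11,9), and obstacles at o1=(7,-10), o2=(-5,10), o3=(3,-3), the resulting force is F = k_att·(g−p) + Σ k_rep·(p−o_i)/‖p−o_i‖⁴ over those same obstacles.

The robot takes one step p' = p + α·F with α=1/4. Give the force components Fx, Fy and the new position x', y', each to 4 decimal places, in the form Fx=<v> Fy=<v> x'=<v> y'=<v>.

F_att = 1/2·(g−p) = 1/2·(13,3) = (6.5000,1.5000)
o1: d²=337 > ρ²=27 → inactive
o2: d²=25 ≤ ρ²=27; F_rep = 20·(3,-4)/25² = (0.0960,-0.1280)
o3: d²=106 > ρ²=27 → inactive
F = F_att + ΣF_rep = (6.5960,1.3720)
p' = p + 1/4·F = (-0.3510,6.3430)

Fx=6.5960 Fy=1.3720 x'=-0.3510 y'=6.3430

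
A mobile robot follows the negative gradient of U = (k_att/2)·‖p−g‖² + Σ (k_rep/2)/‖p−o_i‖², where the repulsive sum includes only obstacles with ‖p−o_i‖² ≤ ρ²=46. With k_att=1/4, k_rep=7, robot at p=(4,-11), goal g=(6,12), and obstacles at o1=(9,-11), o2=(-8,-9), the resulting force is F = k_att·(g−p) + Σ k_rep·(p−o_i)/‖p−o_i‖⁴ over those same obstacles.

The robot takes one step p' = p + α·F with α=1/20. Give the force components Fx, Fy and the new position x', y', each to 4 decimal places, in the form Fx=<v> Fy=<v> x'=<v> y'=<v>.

Fx=0.4440 Fy=5.7500 x'=4.0222 y'=-10.7125

F_att = 1/4·(g−p) = 1/4·(2,23) = (0.5000,5.7500)
o1: d²=25 ≤ ρ²=46; F_rep = 7·(-5,0)/25² = (-0.0560,0.0000)
o2: d²=148 > ρ²=46 → inactive
F = F_att + ΣF_rep = (0.4440,5.7500)
p' = p + 1/20·F = (4.0222,-10.7125)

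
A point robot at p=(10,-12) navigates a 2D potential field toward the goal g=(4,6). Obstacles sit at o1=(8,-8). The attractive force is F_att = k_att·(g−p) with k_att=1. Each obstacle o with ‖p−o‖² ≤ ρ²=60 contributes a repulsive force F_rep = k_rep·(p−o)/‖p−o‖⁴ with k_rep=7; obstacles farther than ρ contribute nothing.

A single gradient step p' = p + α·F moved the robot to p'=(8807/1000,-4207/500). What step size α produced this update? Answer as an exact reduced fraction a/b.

α = 1/5

F_att = 1·(g−p) = 1·(-6,18) = (-6.0000,18.0000)
o1: d²=20 ≤ ρ²=60; F_rep = 7·(2,-4)/20² = (0.0350,-0.0700)
F = F_att + ΣF_rep = (-5.9650,17.9300)
Δp = p'−p = (-1.1930,3.5860); α = Δx/Fx = (-1193/1000) / (-1193/200) = 1/5
check: Δy/Fy = (1793/500) / (1793/100) = 1/5 ✓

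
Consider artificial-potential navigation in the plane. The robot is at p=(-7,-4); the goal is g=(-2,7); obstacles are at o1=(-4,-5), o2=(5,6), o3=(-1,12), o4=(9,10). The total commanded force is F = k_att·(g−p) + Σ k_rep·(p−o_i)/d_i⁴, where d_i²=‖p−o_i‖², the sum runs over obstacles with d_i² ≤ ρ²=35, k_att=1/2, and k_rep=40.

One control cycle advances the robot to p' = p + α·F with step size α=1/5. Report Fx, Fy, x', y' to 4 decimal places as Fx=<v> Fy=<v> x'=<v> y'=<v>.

F_att = 1/2·(g−p) = 1/2·(5,11) = (2.5000,5.5000)
o1: d²=10 ≤ ρ²=35; F_rep = 40·(-3,1)/10² = (-1.2000,0.4000)
o2: d²=244 > ρ²=35 → inactive
o3: d²=292 > ρ²=35 → inactive
o4: d²=452 > ρ²=35 → inactive
F = F_att + ΣF_rep = (1.3000,5.9000)
p' = p + 1/5·F = (-6.7400,-2.8200)

Fx=1.3000 Fy=5.9000 x'=-6.7400 y'=-2.8200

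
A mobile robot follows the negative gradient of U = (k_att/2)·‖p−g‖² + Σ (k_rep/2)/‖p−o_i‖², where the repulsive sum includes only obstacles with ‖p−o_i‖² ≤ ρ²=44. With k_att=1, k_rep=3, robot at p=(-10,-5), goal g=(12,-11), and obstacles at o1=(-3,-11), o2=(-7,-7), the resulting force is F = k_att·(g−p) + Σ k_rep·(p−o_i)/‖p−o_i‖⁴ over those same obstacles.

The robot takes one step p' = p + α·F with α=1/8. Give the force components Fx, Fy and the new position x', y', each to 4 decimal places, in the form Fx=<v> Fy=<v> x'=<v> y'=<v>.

F_att = 1·(g−p) = 1·(22,-6) = (22.0000,-6.0000)
o1: d²=85 > ρ²=44 → inactive
o2: d²=13 ≤ ρ²=44; F_rep = 3·(-3,2)/13² = (-0.0533,0.0355)
F = F_att + ΣF_rep = (21.9467,-5.9645)
p' = p + 1/8·F = (-7.2567,-5.7456)

Fx=21.9467 Fy=-5.9645 x'=-7.2567 y'=-5.7456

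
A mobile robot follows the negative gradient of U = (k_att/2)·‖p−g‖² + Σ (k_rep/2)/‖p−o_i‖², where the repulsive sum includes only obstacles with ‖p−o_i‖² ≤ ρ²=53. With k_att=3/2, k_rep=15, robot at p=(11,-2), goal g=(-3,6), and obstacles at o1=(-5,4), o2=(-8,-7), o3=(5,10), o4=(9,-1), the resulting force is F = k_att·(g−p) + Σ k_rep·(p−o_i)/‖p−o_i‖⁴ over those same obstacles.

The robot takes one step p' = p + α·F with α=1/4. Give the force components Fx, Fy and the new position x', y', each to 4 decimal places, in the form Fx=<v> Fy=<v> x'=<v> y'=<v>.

Fx=-19.8000 Fy=11.4000 x'=6.0500 y'=0.8500

F_att = 3/2·(g−p) = 3/2·(-14,8) = (-21.0000,12.0000)
o1: d²=292 > ρ²=53 → inactive
o2: d²=386 > ρ²=53 → inactive
o3: d²=180 > ρ²=53 → inactive
o4: d²=5 ≤ ρ²=53; F_rep = 15·(2,-1)/5² = (1.2000,-0.6000)
F = F_att + ΣF_rep = (-19.8000,11.4000)
p' = p + 1/4·F = (6.0500,0.8500)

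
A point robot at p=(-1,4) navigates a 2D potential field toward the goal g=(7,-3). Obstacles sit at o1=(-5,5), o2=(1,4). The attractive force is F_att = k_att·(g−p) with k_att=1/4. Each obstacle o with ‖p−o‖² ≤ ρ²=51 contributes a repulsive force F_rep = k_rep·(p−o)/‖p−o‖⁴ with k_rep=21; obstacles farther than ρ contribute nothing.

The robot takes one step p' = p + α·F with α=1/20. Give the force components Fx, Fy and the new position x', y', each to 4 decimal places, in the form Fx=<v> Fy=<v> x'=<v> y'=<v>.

Fx=-0.3343 Fy=-1.8227 x'=-1.0167 y'=3.9089

F_att = 1/4·(g−p) = 1/4·(8,-7) = (2.0000,-1.7500)
o1: d²=17 ≤ ρ²=51; F_rep = 21·(4,-1)/17² = (0.2907,-0.0727)
o2: d²=4 ≤ ρ²=51; F_rep = 21·(-2,0)/4² = (-2.6250,0.0000)
F = F_att + ΣF_rep = (-0.3343,-1.8227)
p' = p + 1/20·F = (-1.0167,3.9089)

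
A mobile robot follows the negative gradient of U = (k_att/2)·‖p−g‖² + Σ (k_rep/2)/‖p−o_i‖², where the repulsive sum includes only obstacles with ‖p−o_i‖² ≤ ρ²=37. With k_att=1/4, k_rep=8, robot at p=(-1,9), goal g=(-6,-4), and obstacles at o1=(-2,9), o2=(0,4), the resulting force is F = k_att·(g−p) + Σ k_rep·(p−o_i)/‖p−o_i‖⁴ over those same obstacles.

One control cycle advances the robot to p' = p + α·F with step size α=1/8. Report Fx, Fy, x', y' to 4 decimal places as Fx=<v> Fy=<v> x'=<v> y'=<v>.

F_att = 1/4·(g−p) = 1/4·(-5,-13) = (-1.2500,-3.2500)
o1: d²=1 ≤ ρ²=37; F_rep = 8·(1,0)/1² = (8.0000,0.0000)
o2: d²=26 ≤ ρ²=37; F_rep = 8·(-1,5)/26² = (-0.0118,0.0592)
F = F_att + ΣF_rep = (6.7382,-3.1908)
p' = p + 1/8·F = (-0.1577,8.6011)

Fx=6.7382 Fy=-3.1908 x'=-0.1577 y'=8.6011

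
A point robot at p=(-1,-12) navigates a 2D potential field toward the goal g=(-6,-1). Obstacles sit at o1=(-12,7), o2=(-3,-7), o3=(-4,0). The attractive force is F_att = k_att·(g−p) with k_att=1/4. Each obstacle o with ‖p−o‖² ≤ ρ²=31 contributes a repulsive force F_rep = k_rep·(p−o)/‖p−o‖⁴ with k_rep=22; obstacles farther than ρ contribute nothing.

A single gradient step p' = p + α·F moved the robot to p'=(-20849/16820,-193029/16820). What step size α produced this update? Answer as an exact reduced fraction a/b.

F_att = 1/4·(g−p) = 1/4·(-5,11) = (-1.2500,2.7500)
o1: d²=482 > ρ²=31 → inactive
o2: d²=29 ≤ ρ²=31; F_rep = 22·(2,-5)/29² = (0.0523,-0.1308)
o3: d²=153 > ρ²=31 → inactive
F = F_att + ΣF_rep = (-1.1977,2.6192)
Δp = p'−p = (-0.2395,0.5238); α = Δx/Fx = (-4029/16820) / (-4029/3364) = 1/5
check: Δy/Fy = (8811/16820) / (8811/3364) = 1/5 ✓

α = 1/5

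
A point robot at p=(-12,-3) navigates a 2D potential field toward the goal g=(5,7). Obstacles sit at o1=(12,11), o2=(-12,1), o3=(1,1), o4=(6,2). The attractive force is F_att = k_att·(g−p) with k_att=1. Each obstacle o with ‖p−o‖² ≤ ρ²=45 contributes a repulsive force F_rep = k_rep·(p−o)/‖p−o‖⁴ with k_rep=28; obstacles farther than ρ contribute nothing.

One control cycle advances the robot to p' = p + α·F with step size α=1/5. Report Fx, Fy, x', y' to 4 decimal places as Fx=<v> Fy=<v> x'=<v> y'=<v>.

Fx=17.0000 Fy=9.5625 x'=-8.6000 y'=-1.0875

F_att = 1·(g−p) = 1·(17,10) = (17.0000,10.0000)
o1: d²=772 > ρ²=45 → inactive
o2: d²=16 ≤ ρ²=45; F_rep = 28·(0,-4)/16² = (0.0000,-0.4375)
o3: d²=185 > ρ²=45 → inactive
o4: d²=349 > ρ²=45 → inactive
F = F_att + ΣF_rep = (17.0000,9.5625)
p' = p + 1/5·F = (-8.6000,-1.0875)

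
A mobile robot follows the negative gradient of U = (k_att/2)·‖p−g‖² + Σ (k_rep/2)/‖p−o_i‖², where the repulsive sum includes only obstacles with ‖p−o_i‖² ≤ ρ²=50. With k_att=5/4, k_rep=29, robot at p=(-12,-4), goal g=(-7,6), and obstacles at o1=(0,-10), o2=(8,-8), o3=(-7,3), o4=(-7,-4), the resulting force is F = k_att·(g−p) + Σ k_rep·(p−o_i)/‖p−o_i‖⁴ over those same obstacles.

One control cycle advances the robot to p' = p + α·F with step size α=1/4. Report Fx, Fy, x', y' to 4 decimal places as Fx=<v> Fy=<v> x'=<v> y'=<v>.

F_att = 5/4·(g−p) = 5/4·(5,10) = (6.2500,12.5000)
o1: d²=180 > ρ²=50 → inactive
o2: d²=416 > ρ²=50 → inactive
o3: d²=74 > ρ²=50 → inactive
o4: d²=25 ≤ ρ²=50; F_rep = 29·(-5,0)/25² = (-0.2320,0.0000)
F = F_att + ΣF_rep = (6.0180,12.5000)
p' = p + 1/4·F = (-10.4955,-0.8750)

Fx=6.0180 Fy=12.5000 x'=-10.4955 y'=-0.8750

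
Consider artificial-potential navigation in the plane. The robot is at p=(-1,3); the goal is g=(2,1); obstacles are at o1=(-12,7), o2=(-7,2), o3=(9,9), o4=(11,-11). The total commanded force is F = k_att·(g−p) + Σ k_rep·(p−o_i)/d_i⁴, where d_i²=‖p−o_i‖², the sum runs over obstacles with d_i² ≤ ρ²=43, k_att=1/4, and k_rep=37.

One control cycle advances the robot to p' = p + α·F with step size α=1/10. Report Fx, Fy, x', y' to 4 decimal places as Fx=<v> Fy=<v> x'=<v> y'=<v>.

Fx=0.9122 Fy=-0.4730 x'=-0.9088 y'=2.9527

F_att = 1/4·(g−p) = 1/4·(3,-2) = (0.7500,-0.5000)
o1: d²=137 > ρ²=43 → inactive
o2: d²=37 ≤ ρ²=43; F_rep = 37·(6,1)/37² = (0.1622,0.0270)
o3: d²=136 > ρ²=43 → inactive
o4: d²=340 > ρ²=43 → inactive
F = F_att + ΣF_rep = (0.9122,-0.4730)
p' = p + 1/10·F = (-0.9088,2.9527)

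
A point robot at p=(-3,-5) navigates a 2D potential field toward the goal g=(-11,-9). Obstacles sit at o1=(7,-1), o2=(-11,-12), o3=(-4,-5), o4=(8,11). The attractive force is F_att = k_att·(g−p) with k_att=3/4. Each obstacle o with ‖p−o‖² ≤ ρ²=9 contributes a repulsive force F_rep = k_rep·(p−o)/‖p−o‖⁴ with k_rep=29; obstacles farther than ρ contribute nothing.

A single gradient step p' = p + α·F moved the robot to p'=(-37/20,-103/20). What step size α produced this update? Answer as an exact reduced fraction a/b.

F_att = 3/4·(g−p) = 3/4·(-8,-4) = (-6.0000,-3.0000)
o1: d²=116 > ρ²=9 → inactive
o2: d²=113 > ρ²=9 → inactive
o3: d²=1 ≤ ρ²=9; F_rep = 29·(1,0)/1² = (29.0000,0.0000)
o4: d²=377 > ρ²=9 → inactive
F = F_att + ΣF_rep = (23.0000,-3.0000)
Δp = p'−p = (1.1500,-0.1500); α = Δx/Fx = (23/20) / (23) = 1/20
check: Δy/Fy = (-3/20) / (-3) = 1/20 ✓

α = 1/20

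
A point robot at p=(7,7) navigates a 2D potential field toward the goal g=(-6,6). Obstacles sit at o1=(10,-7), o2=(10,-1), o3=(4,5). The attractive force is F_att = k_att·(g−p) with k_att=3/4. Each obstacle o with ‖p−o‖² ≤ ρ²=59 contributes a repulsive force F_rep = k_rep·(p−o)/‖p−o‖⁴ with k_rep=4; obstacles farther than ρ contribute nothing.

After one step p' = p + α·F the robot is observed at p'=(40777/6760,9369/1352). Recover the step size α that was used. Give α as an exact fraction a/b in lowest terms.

α = 1/10

F_att = 3/4·(g−p) = 3/4·(-13,-1) = (-9.7500,-0.7500)
o1: d²=205 > ρ²=59 → inactive
o2: d²=73 > ρ²=59 → inactive
o3: d²=13 ≤ ρ²=59; F_rep = 4·(3,2)/13² = (0.0710,0.0473)
F = F_att + ΣF_rep = (-9.6790,-0.7027)
Δp = p'−p = (-0.9679,-0.0703); α = Δx/Fx = (-6543/6760) / (-6543/676) = 1/10
check: Δy/Fy = (-95/1352) / (-475/676) = 1/10 ✓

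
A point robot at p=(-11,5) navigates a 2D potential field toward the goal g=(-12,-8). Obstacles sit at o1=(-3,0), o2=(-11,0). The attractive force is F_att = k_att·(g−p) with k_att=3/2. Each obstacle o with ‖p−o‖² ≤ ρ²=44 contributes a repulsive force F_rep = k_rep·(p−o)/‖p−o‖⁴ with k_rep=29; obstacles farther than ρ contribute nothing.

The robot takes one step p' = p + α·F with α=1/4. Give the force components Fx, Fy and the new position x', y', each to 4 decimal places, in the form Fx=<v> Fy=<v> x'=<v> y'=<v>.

Fx=-1.5000 Fy=-19.2680 x'=-11.3750 y'=0.1830

F_att = 3/2·(g−p) = 3/2·(-1,-13) = (-1.5000,-19.5000)
o1: d²=89 > ρ²=44 → inactive
o2: d²=25 ≤ ρ²=44; F_rep = 29·(0,5)/25² = (0.0000,0.2320)
F = F_att + ΣF_rep = (-1.5000,-19.2680)
p' = p + 1/4·F = (-11.3750,0.1830)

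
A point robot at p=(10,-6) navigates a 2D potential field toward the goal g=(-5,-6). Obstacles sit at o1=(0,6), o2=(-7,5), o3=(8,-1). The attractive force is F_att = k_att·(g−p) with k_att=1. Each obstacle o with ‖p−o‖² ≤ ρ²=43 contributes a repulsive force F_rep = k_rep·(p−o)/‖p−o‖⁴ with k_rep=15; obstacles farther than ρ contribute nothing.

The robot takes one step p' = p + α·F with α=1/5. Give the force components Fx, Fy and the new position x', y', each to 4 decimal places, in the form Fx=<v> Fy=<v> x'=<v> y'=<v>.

F_att = 1·(g−p) = 1·(-15,0) = (-15.0000,0.0000)
o1: d²=244 > ρ²=43 → inactive
o2: d²=410 > ρ²=43 → inactive
o3: d²=29 ≤ ρ²=43; F_rep = 15·(2,-5)/29² = (0.0357,-0.0892)
F = F_att + ΣF_rep = (-14.9643,-0.0892)
p' = p + 1/5·F = (7.0071,-6.0178)

Fx=-14.9643 Fy=-0.0892 x'=7.0071 y'=-6.0178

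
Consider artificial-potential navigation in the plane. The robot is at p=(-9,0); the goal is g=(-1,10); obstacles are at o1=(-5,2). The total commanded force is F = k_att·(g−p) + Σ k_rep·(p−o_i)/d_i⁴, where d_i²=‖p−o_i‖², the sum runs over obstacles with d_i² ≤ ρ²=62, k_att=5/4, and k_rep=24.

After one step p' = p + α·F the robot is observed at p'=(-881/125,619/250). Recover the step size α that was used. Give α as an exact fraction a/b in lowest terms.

α = 1/5

F_att = 5/4·(g−p) = 5/4·(8,10) = (10.0000,12.5000)
o1: d²=20 ≤ ρ²=62; F_rep = 24·(-4,-2)/20² = (-0.2400,-0.1200)
F = F_att + ΣF_rep = (9.7600,12.3800)
Δp = p'−p = (1.9520,2.4760); α = Δx/Fx = (244/125) / (244/25) = 1/5
check: Δy/Fy = (619/250) / (619/50) = 1/5 ✓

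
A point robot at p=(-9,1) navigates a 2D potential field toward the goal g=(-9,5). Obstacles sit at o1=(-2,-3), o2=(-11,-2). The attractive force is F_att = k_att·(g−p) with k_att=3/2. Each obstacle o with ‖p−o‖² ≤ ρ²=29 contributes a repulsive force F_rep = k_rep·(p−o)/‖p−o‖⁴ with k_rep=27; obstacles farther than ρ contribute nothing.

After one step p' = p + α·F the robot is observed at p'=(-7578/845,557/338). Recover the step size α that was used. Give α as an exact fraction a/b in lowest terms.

α = 1/10

F_att = 3/2·(g−p) = 3/2·(0,4) = (0.0000,6.0000)
o1: d²=65 > ρ²=29 → inactive
o2: d²=13 ≤ ρ²=29; F_rep = 27·(2,3)/13² = (0.3195,0.4793)
F = F_att + ΣF_rep = (0.3195,6.4793)
Δp = p'−p = (0.0320,0.6479); α = Δx/Fx = (27/845) / (54/169) = 1/10
check: Δy/Fy = (219/338) / (1095/169) = 1/10 ✓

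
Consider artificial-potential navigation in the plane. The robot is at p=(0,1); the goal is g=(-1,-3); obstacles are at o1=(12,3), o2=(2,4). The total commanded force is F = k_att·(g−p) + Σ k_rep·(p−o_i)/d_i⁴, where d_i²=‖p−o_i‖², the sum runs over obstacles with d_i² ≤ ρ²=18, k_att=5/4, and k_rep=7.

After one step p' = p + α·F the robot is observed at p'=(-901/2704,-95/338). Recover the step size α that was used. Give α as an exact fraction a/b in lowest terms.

α = 1/4

F_att = 5/4·(g−p) = 5/4·(-1,-4) = (-1.2500,-5.0000)
o1: d²=148 > ρ²=18 → inactive
o2: d²=13 ≤ ρ²=18; F_rep = 7·(-2,-3)/13² = (-0.0828,-0.1243)
F = F_att + ΣF_rep = (-1.3328,-5.1243)
Δp = p'−p = (-0.3332,-1.2811); α = Δx/Fx = (-901/2704) / (-901/676) = 1/4
check: Δy/Fy = (-433/338) / (-866/169) = 1/4 ✓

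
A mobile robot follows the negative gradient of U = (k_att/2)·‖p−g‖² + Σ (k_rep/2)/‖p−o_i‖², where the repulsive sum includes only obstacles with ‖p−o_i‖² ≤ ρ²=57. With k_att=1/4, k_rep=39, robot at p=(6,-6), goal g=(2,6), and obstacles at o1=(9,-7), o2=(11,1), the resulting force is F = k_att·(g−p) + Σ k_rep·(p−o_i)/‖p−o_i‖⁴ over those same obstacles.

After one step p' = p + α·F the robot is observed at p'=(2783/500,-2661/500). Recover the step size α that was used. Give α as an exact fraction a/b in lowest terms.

α = 1/5

F_att = 1/4·(g−p) = 1/4·(-4,12) = (-1.0000,3.0000)
o1: d²=10 ≤ ρ²=57; F_rep = 39·(-3,1)/10² = (-1.1700,0.3900)
o2: d²=74 > ρ²=57 → inactive
F = F_att + ΣF_rep = (-2.1700,3.3900)
Δp = p'−p = (-0.4340,0.6780); α = Δx/Fx = (-217/500) / (-217/100) = 1/5
check: Δy/Fy = (339/500) / (339/100) = 1/5 ✓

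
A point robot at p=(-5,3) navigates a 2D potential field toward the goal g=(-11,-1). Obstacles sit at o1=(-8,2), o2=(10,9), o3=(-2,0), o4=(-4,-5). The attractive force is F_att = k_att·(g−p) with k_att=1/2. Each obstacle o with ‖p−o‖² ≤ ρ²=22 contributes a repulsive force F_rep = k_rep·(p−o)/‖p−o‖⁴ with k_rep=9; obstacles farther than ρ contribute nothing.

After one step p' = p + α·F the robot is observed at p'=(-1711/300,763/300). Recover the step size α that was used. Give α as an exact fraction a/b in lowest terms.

F_att = 1/2·(g−p) = 1/2·(-6,-4) = (-3.0000,-2.0000)
o1: d²=10 ≤ ρ²=22; F_rep = 9·(3,1)/10² = (0.2700,0.0900)
o2: d²=261 > ρ²=22 → inactive
o3: d²=18 ≤ ρ²=22; F_rep = 9·(-3,3)/18² = (-0.0833,0.0833)
o4: d²=65 > ρ²=22 → inactive
F = F_att + ΣF_rep = (-2.8133,-1.8267)
Δp = p'−p = (-0.7033,-0.4567); α = Δx/Fx = (-211/300) / (-211/75) = 1/4
check: Δy/Fy = (-137/300) / (-137/75) = 1/4 ✓

α = 1/4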